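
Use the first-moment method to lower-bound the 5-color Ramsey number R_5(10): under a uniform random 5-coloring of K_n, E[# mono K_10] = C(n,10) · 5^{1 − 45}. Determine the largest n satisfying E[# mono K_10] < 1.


We need C(n, 10) · 5^{1 − 45} < 1, i.e. C(n, 10) < 5^{45 − 1} = 5684341886080801486968994140625.
Check values of n near the boundary:
  n = 5388: C(5388, 10) = 5634865093375880654852250419586; 5634865093375880654852250419586 < 5684341886080801486968994140625? YES
  n = 5389: C(5389, 10) = 5645340767466558997768874792926; 5645340767466558997768874792926 < 5684341886080801486968994140625? YES
  n = 5390: C(5390, 10) = 5655833965919099070255434039753; 5655833965919099070255434039753 < 5684341886080801486968994140625? YES
  n = 5391: C(5391, 10) = 5666344714787188828795213697883; 5666344714787188828795213697883 < 5684341886080801486968994140625? YES
  n = 5392: C(5392, 10) = 5676873040158402483252283957448; 5676873040158402483252283957448 < 5684341886080801486968994140625? YES
  n = 5393: C(5393, 10) = 5687418968154238267170642278008; 5687418968154238267170642278008 < 5684341886080801486968994140625? NO
The largest n with C(n, 10) < 5684341886080801486968994140625 is n = 5392 (where E[X] = 5676873040158402483252283957448/5684341886080801486968994140625 ≈ 0.9987). Hence R_5(10) > 5392, i.e. R_5(10) ≥ 5393.

Largest n = 5392; hence R_5(10) > 5392.


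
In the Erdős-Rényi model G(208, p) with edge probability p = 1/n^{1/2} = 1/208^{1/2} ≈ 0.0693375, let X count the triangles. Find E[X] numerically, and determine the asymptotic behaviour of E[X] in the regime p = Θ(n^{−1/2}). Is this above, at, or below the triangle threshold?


Number of potential triangles: C(208, 3) = 1478256.
Each occurs with probability p³ ≈ (0.0693375)³ ≈ 3.33353483e-04.
By linearity: E[X] = C(208, 3)·p³ ≈ 1478256 · 3.33353483e-04 ≈ 492.781787.
Since α = 1/2 < 1, p = c/n^{1/2} ≫ 1/n is above the triangle threshold p ~ 1/n. Asymptotically E[X] ~ (c³/6)·n^{3(1−α)} = (1³/6)·n^{1.5} → ∞; triangles are abundant w.h.p.

E[X] ≈ 492.781787; in regime p = Θ(1/n^{1/2}) E[X] diverges (above the triangle threshold p ~ 1/n).


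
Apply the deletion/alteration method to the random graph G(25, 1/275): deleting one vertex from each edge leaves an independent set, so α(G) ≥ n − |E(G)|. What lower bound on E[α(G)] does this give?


E[|E(G)|] = C(25, 2)·p = 300 · (1/275) = 12/11.
E[α(G)] ≥ n − E[|E(G)|] = 25 − 12/11 = 263/11.
Numerically: ≈ 23.9091.
(This is only a lower bound; the true E[α(G)] may be larger.)

E[α(G)] ≥ 263/11 ≈ 23.9091.


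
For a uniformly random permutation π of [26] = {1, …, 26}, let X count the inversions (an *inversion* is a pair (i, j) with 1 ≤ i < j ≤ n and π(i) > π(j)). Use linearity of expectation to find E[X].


Write X = Σ X_I over the C(26, 2) = 325 pairs i < j, with X_I the indicator of one inversion.
There are 325 indicators.
For each fixed pair i < j, the values π(i) and π(j) are two distinct elements of {1, …, 26} in uniformly random order; by symmetry P[π(i) > π(j)] = 1/2.
By linearity: E[X] = 325 · (1/2) = C(26, 2) · (1/2) = 325/2 = 325/2 ≈ 162.50000.

E[X] = 325/2 = 162.50000.


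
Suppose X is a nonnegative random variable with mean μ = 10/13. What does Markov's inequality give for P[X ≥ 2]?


μ = E[X] = 10/13, a = 2.
Markov: P[X ≥ 2] ≤ μ/a = (10/13)/2 = 5/13.
Numerically: ≈ 0.38462.
(Since a = 2 > μ = 0.76923, the bound 5/13 is < 1 and informative.)

P[X ≥ 2] ≤ 5/13 ≈ 0.38462.


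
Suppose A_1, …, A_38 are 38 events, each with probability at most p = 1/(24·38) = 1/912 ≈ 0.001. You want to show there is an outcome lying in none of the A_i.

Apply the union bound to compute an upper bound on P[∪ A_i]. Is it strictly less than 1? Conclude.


Union bound: P[∪_{i=1}^{38} A_i] ≤ Σ_i P[A_i] ≤ 38·p = 38·(1/912) = 1/24.
Numerically: 1/24 ≈ 0.042.
Is 1/24 < 1? YES.
Since P[∪ A_i] ≤ 1/24 < 1, the complement has P[∩ A_i^c] ≥ 1 − 1/24 = 23/24 > 0, so some outcome avoids every A_i.

38·p = 1/24 ≈ 0.042; existence CERTIFIED by the union bound.


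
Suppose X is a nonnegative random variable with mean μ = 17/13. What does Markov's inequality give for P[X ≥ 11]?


μ = E[X] = 17/13, a = 11.
Markov: P[X ≥ 11] ≤ μ/a = (17/13)/11 = 17/143.
Numerically: ≈ 0.1189.
(Since a = 11 > μ = 1.3077, the bound 17/143 is < 1 and informative.)

P[X ≥ 11] ≤ 17/143 ≈ 0.1189.


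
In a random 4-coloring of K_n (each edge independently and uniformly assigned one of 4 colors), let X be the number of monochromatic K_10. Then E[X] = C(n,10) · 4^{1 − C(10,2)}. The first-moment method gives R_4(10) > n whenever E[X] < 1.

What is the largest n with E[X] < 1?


We need C(n, 10) · 4^{1 − 45} < 1, i.e. C(n, 10) < 4^{45 − 1} = 309485009821345068724781056.
Check values of n near the boundary:
  n = 2021: C(2021, 10) = 306347841644770462864800616; 306347841644770462864800616 < 309485009821345068724781056? YES
  n = 2022: C(2022, 10) = 307870445231474093395937796; 307870445231474093395937796 < 309485009821345068724781056? YES
  n = 2023: C(2023, 10) = 309399856285778485315440716; 309399856285778485315440716 < 309485009821345068724781056? YES
  n = 2024: C(2024, 10) = 310936101848269937576192656; 310936101848269937576192656 < 309485009821345068724781056? NO
  n = 2025: C(2025, 10) = 312479209053472269772600560; 312479209053472269772600560 < 309485009821345068724781056? NO
The largest n with C(n, 10) < 309485009821345068724781056 is n = 2023 (where E[X] = 77349964071444621328860179/77371252455336267181195264 ≈ 0.9997). Hence R_4(10) > 2023, i.e. R_4(10) ≥ 2024.

Largest n = 2023; hence R_4(10) > 2023.


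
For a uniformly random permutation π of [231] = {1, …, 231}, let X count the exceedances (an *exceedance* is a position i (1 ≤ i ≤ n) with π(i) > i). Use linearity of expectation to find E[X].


Write X = Σ_{i=1}^{231} X_i, where X_i = 1_{π(i) > i}.
For each fixed i, π(i) is uniform over {1, …, 231} (marginal of a uniform permutation), so P[π(i) > i] = (n − i)/n. Summing: Σ_{i=1}^{231} (n − i)/n = (0 + 1 + … + 230)/231 = 231(231 − 1)/(2·231) = (231 − 1)/2.
Hence E[X] = Σ_{i=1}^{231} (231 − i)/231 = 115 ≈ 115.000.

E[X] = 115 = 115.000.


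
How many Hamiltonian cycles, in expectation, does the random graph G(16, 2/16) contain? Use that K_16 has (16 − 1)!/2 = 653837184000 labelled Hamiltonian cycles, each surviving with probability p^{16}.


K_16 has (16 − 1)!/2 = 653837184000 labelled Hamiltonian cycles.
For each such Hamiltonian cycle H, let X_H = 1 if all 16 edges of H are present in G. Then P[X_H = 1] = p^{16} = (1/8)^{16} = 1/281474976710656.
Summing the indicators: E[X] = Σ_H E[X_H] = 653837184000 · p^{16} = 653837184000 · 1/281474976710656 = 638512875/274877906944.
Numerically: E[X] ≈ 0.002323.

E[X] = 653837184000 · (1/8)^{16} = 638512875/274877906944 ≈ 0.002323.


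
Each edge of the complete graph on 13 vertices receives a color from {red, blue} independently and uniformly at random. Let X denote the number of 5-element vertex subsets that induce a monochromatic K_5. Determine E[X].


Let X = Σ_S X_S over the C(13, 5) = 1287 subsets S of size 5, where X_S = 1 if the K_5 on S is monochromatic.
For a fixed S, the K_5 on S has C(5, 2) = 10 edges. P[all 10 edges red] = (1/2)^10, and likewise for blue, so P[monochromatic] = 2·(1/2)^10 = 2^{1 − 10} = 1/512.
Summing: E[X] = C(13, 5) · 2^{1 − 10} = 1287 · 1/512 = 1287/512.
Numerically: E[X] ≈ 2.514.

E[X] = C(13,5)·2^(1−C(5,2)) = 1287/512 ≈ 2.514.


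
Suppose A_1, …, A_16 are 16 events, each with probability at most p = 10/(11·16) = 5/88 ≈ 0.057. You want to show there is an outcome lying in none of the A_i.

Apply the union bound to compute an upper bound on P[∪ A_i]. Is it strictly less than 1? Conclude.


Union bound: P[∪_{i=1}^{16} A_i] ≤ Σ_i P[A_i] ≤ 16·p = 16·(5/88) = 10/11.
Numerically: 10/11 ≈ 0.909.
Is 10/11 < 1? YES.
Since P[∪ A_i] ≤ 10/11 < 1, the complement has P[∩ A_i^c] ≥ 1 − 10/11 = 1/11 > 0, so some outcome avoids every A_i.

16·p = 10/11 ≈ 0.909; existence CERTIFIED by the union bound.


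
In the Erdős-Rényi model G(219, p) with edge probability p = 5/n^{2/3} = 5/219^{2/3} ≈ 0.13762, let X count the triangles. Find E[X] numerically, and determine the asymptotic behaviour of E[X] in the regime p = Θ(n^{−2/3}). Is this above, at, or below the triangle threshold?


Number of potential triangles: C(219, 3) = 1726669.
Each occurs with probability p³ ≈ (0.13762)³ ≈ 2.6062843e-03.
By linearity: E[X] = C(219, 3)·p³ ≈ 1726669 · 2.6062843e-03 ≈ 4500.19026.
Since α = 2/3 < 1, p = c/n^{2/3} ≫ 1/n is above the triangle threshold p ~ 1/n. Asymptotically E[X] ~ (c³/6)·n^{3(1−α)} = (5³/6)·n^{1} → ∞; triangles are abundant w.h.p.

E[X] ≈ 4500.19026; in regime p = Θ(1/n^{2/3}) E[X] diverges (above the triangle threshold p ~ 1/n).


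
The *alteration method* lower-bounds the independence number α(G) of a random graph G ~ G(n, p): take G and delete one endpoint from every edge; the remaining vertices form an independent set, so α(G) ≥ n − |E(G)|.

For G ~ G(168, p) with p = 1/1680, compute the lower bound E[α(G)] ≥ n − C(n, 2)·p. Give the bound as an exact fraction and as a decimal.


E[|E(G)|] = C(168, 2)·p = 14028 · (1/1680) = 167/20.
E[α(G)] ≥ n − E[|E(G)|] = 168 − 167/20 = 3193/20.
Numerically: ≈ 159.650.
(This is only a lower bound; the true E[α(G)] may be larger.)

E[α(G)] ≥ 3193/20 ≈ 159.650.


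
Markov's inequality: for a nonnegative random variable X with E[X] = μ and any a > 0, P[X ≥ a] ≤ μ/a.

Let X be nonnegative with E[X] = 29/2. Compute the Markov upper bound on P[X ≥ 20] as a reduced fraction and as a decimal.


μ = E[X] = 29/2, a = 20.
Markov: P[X ≥ 20] ≤ μ/a = (29/2)/20 = 29/40.
Numerically: ≈ 0.725000.
(Since a = 20 > μ = 14.500000, the bound 29/40 is < 1 and informative.)

P[X ≥ 20] ≤ 29/40 ≈ 0.725000.


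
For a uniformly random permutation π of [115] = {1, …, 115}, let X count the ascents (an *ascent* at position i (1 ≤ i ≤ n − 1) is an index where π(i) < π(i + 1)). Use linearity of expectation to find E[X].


Write X = Σ X_I over i = 1, …, 114, with X_I the indicator of one ascent.
There are 114 indicators.
For each fixed i, the pair (π(i), π(i+1)) is a uniformly random ordered pair of distinct values from {1, …, 115}; by symmetry P[π(i) < π(i+1)] = 1/2.
By linearity: E[X] = 114 · (1/2) = (115 − 1) · (1/2) = 57 ≈ 57.000.

E[X] = 57 = 57.000.


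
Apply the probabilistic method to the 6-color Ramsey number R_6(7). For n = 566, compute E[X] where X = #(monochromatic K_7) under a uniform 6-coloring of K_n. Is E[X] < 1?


E[X] = C(566, 7) · 6^{1 − 21} = 3557206237959440 · 6^{−20} = 3557206237959440/3656158440062976.
As a reduced fraction: E[X] = 222325389872465/228509902503936 ≈ 0.9729.
Is E[X] < 1? YES.
Since E[X] < 1, there exists a 6-coloring of K_{566} with no monochromatic K_7; hence R_6(7) > 566.

E[X] = 222325389872465/228509902503936 ≈ 0.9729; E[X] < 1, so R_6(7) > 566.


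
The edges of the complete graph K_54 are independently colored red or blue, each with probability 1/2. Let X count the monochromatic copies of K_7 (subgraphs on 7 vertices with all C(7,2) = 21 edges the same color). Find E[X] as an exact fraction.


Let X = Σ_S X_S over the C(54, 7) = 177100560 subsets S of size 7, where X_S = 1 if the K_7 on S is monochromatic.
For a fixed S, the K_7 on S has C(7, 2) = 21 edges. P[all 21 edges red] = (1/2)^21, and likewise for blue, so P[monochromatic] = 2·(1/2)^21 = 2^{1 − 21} = 1/1048576.
By linearity of expectation: E[X] = C(54, 7) · 2^{1 − 21} = 177100560 · 1/1048576 = 11068785/65536.
Numerically: E[X] ≈ 168.8963.

E[X] = C(54,7)·2^(1−C(7,2)) = 11068785/65536 ≈ 168.8963.


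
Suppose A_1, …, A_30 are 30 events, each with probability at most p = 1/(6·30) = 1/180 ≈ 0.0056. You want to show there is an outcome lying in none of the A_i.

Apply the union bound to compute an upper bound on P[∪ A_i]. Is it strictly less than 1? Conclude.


Union bound: P[∪_{i=1}^{30} A_i] ≤ Σ_i P[A_i] ≤ 30·p = 30·(1/180) = 1/6.
Numerically: 1/6 ≈ 0.1667.
Is 1/6 < 1? YES.
Since P[∪ A_i] ≤ 1/6 < 1, the complement has P[∩ A_i^c] ≥ 1 − 1/6 = 5/6 > 0, so some outcome avoids every A_i.

30·p = 1/6 ≈ 0.1667; existence CERTIFIED by the union bound.


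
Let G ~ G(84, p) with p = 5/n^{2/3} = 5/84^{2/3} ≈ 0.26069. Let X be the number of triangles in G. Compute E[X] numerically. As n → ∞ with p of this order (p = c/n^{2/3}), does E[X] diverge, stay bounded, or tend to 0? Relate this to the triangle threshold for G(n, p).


Number of potential triangles: C(84, 3) = 95284.
Each occurs with probability p³ ≈ (0.26069)³ ≈ 1.7715420e-02.
By linearity: E[X] = C(84, 3)·p³ ≈ 95284 · 1.7715420e-02 ≈ 1687.99603.
Since α = 2/3 < 1, p = c/n^{2/3} ≫ 1/n is above the triangle threshold p ~ 1/n. Asymptotically E[X] ~ (c³/6)·n^{3(1−α)} = (5³/6)·n^{1} → ∞; triangles are abundant w.h.p.

E[X] ≈ 1687.99603; in regime p = Θ(1/n^{2/3}) E[X] diverges (above the triangle threshold p ~ 1/n).


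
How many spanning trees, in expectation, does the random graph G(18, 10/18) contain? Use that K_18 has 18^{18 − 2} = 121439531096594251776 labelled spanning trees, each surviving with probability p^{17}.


K_18 has 18^{18 − 2} = 121439531096594251776 labelled spanning trees.
For each such spanning tree H, let X_H = 1 if all 17 edges of H are present in G. Then P[X_H = 1] = p^{17} = (5/9)^{17} = 762939453125/16677181699666569.
Summing the indicators: E[X] = Σ_H E[X_H] = 121439531096594251776 · p^{17} = 121439531096594251776 · 762939453125/16677181699666569 = 50000000000000000/9.
Numerically: E[X] ≈ 5.5556e+15.

E[X] = 121439531096594251776 · (5/9)^{17} = 50000000000000000/9 ≈ 5.5556e+15.


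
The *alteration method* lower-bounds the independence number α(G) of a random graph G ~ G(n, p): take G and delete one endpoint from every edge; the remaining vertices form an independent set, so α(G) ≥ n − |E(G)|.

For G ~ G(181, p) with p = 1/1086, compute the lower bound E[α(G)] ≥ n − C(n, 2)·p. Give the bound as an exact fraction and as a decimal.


E[|E(G)|] = C(181, 2)·p = 16290 · (1/1086) = 15.
E[α(G)] ≥ n − E[|E(G)|] = 181 − 15 = 166.
Numerically: ≈ 166.000000.
(This is only a lower bound; the true E[α(G)] may be larger.)

E[α(G)] ≥ 166 ≈ 166.000000.


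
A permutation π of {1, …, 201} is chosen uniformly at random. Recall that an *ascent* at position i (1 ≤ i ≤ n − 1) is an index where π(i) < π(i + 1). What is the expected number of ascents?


Write X = Σ X_I over i = 1, …, 200, with X_I the indicator of one ascent.
There are 200 indicators.
For each fixed i, the pair (π(i), π(i+1)) is a uniformly random ordered pair of distinct values from {1, …, 201}; by symmetry P[π(i) < π(i+1)] = 1/2.
By linearity: E[X] = 200 · (1/2) = (201 − 1) · (1/2) = 100 ≈ 100.00000.

E[X] = 100 = 100.00000.


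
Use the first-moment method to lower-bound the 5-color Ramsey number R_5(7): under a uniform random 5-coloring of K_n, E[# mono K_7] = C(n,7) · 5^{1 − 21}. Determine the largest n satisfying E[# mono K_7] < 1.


We need C(n, 7) · 5^{1 − 21} < 1, i.e. C(n, 7) < 5^{21 − 1} = 95367431640625.
Check values of n near the boundary:
  n = 332: C(332, 7) = 82772214646616; 82772214646616 < 95367431640625? YES
  n = 333: C(333, 7) = 84549532139028; 84549532139028 < 95367431640625? YES
  n = 334: C(334, 7) = 86359460961576; 86359460961576 < 95367431640625? YES
  n = 335: C(335, 7) = 88202498238195; 88202498238195 < 95367431640625? YES
  n = 336: C(336, 7) = 90079147136880; 90079147136880 < 95367431640625? YES
  n = 337: C(337, 7) = 91989916924632; 91989916924632 < 95367431640625? YES
  n = 338: C(338, 7) = 93935323022736; 93935323022736 < 95367431640625? YES
  n = 339: C(339, 7) = 95915887062372; 95915887062372 < 95367431640625? NO
  n = 340: C(340, 7) = 97932136940560; 97932136940560 < 95367431640625? NO
  n = 341: C(341, 7) = 99984606876440; 99984606876440 < 95367431640625? NO
The largest n with C(n, 7) < 95367431640625 is n = 338 (where E[X] = 93935323022736/95367431640625 ≈ 0.98498). Hence R_5(7) > 338, i.e. R_5(7) ≥ 339.

Largest n = 338; hence R_5(7) > 338.


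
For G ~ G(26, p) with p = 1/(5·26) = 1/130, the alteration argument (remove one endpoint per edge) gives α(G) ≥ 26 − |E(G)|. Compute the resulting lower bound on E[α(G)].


E[|E(G)|] = C(26, 2)·p = 325 · (1/130) = 5/2.
E[α(G)] ≥ n − E[|E(G)|] = 26 − 5/2 = 47/2.
Numerically: ≈ 23.500.
(This is only a lower bound; the true E[α(G)] may be larger.)

E[α(G)] ≥ 47/2 ≈ 23.500.


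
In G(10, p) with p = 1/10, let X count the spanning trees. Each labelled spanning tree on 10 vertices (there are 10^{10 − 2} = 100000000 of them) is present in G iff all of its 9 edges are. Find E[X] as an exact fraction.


K_10 has 10^{10 − 2} = 100000000 labelled spanning trees.
For each such spanning tree H, let X_H = 1 if all 9 edges of H are present in G. Then P[X_H = 1] = p^{9} = (1/10)^{9} = 1/1000000000.
By linearity of expectation: E[X] = Σ_H E[X_H] = 100000000 · p^{9} = 100000000 · 1/1000000000 = 1/10.
Numerically: E[X] ≈ 0.1.

E[X] = 100000000 · (1/10)^{9} = 1/10 ≈ 0.1.


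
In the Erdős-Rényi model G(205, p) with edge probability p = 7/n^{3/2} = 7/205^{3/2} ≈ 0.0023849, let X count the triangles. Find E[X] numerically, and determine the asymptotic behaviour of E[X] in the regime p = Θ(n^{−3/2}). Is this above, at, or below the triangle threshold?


Number of potential triangles: C(205, 3) = 1414910.
Each occurs with probability p³ ≈ (0.0023849)³ ≈ 1.3564436e-08.
By linearity: E[X] = C(205, 3)·p³ ≈ 1414910 · 1.3564436e-08 ≈ 0.01919.
Since α = 3/2 > 1, p = c/n^{3/2} = o(1/n) is below the triangle threshold p ~ 1/n. Asymptotically E[X] ~ (c³/6)·n^{3(1−α)} = (7³/6)·n^{-1.5} → 0, so by Markov's inequality G has no triangles w.h.p.

E[X] ≈ 0.01919; in regime p = Θ(1/n^{3/2}) E[X] tends to 0 (below the triangle threshold p ~ 1/n).


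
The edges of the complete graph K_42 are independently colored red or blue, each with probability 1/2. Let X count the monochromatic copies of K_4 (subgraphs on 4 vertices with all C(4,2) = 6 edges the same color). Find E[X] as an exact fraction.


Let X = Σ_S X_S over the C(42, 4) = 111930 subsets S of size 4, where X_S = 1 if the K_4 on S is monochromatic.
For a fixed S, the K_4 on S has C(4, 2) = 6 edges. P[all 6 edges red] = (1/2)^6, and likewise for blue, so P[monochromatic] = 2·(1/2)^6 = 2^{1 − 6} = 1/32.
By linearity of expectation: E[X] = C(42, 4) · 2^{1 − 6} = 111930 · 1/32 = 55965/16.
Numerically: E[X] ≈ 3497.812.

E[X] = C(42,4)·2^(1−C(4,2)) = 55965/16 ≈ 3497.812.


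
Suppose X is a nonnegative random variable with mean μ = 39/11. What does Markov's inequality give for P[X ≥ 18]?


μ = E[X] = 39/11, a = 18.
Markov: P[X ≥ 18] ≤ μ/a = (39/11)/18 = 13/66.
Numerically: ≈ 0.197.
(Since a = 18 > μ = 3.545, the bound 13/66 is < 1 and informative.)

P[X ≥ 18] ≤ 13/66 ≈ 0.197.


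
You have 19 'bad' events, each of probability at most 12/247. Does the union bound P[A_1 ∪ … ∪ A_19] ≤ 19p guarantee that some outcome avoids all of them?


Union bound: P[∪_{i=1}^{19} A_i] ≤ Σ_i P[A_i] ≤ 19·p = 19·(12/247) = 12/13.
Numerically: 12/13 ≈ 0.923.
Is 12/13 < 1? YES.
Since P[∪ A_i] ≤ 12/13 < 1, the complement has P[∩ A_i^c] ≥ 1 − 12/13 = 1/13 > 0, so some outcome avoids every A_i.

19·p = 12/13 ≈ 0.923; existence CERTIFIED by the union bound.


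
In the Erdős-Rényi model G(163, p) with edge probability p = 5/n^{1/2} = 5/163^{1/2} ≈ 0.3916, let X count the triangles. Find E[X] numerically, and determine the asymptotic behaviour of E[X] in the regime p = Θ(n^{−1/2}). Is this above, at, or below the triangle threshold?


Number of potential triangles: C(163, 3) = 708561.
Each occurs with probability p³ ≈ (0.3916)³ ≈ 6.006599e-02.
By linearity: E[X] = C(163, 3)·p³ ≈ 708561 · 6.006599e-02 ≈ 42560.4147.
Since α = 1/2 < 1, p = c/n^{1/2} ≫ 1/n is above the triangle threshold p ~ 1/n. Asymptotically E[X] ~ (c³/6)·n^{3(1−α)} = (5³/6)·n^{1.5} → ∞; triangles are abundant w.h.p.

E[X] ≈ 42560.4147; in regime p = Θ(1/n^{1/2}) E[X] diverges (above the triangle threshold p ~ 1/n).


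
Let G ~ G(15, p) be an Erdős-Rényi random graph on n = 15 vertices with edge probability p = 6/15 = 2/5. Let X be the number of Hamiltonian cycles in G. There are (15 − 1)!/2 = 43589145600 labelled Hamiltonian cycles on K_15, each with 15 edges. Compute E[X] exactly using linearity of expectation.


K_15 has (15 − 1)!/2 = 43589145600 labelled Hamiltonian cycles.
For each such Hamiltonian cycle H, let X_H = 1 if all 15 edges of H are present in G. Then P[X_H = 1] = p^{15} = (2/5)^{15} = 32768/30517578125.
By linearity of expectation: E[X] = Σ_H E[X_H] = 43589145600 · p^{15} = 43589145600 · 32768/30517578125 = 57133164920832/1220703125.
Numerically: E[X] ≈ 46803.5.

E[X] = 43589145600 · (2/5)^{15} = 57133164920832/1220703125 ≈ 46803.5.


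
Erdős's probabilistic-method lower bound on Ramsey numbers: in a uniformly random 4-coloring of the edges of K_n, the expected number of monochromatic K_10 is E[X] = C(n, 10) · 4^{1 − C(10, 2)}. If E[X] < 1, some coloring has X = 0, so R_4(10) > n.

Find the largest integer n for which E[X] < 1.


We need C(n, 10) · 4^{1 − 45} < 1, i.e. C(n, 10) < 4^{45 − 1} = 309485009821345068724781056.
Check values of n near the boundary:
  n = 2019: C(2019, 10) = 303322949179835278009229628; 303322949179835278009229628 < 309485009821345068724781056? YES
  n = 2020: C(2020, 10) = 304832018578739931133653656; 304832018578739931133653656 < 309485009821345068724781056? YES
  n = 2021: C(2021, 10) = 306347841644770462864800616; 306347841644770462864800616 < 309485009821345068724781056? YES
  n = 2022: C(2022, 10) = 307870445231474093395937796; 307870445231474093395937796 < 309485009821345068724781056? YES
  n = 2023: C(2023, 10) = 309399856285778485315440716; 309399856285778485315440716 < 309485009821345068724781056? YES
  n = 2024: C(2024, 10) = 310936101848269937576192656; 310936101848269937576192656 < 309485009821345068724781056? NO
  n = 2025: C(2025, 10) = 312479209053472269772600560; 312479209053472269772600560 < 309485009821345068724781056? NO
The largest n with C(n, 10) < 309485009821345068724781056 is n = 2023 (where E[X] = 77349964071444621328860179/77371252455336267181195264 ≈ 0.99972). Hence R_4(10) > 2023, i.e. R_4(10) ≥ 2024.

Largest n = 2023; hence R_4(10) > 2023.


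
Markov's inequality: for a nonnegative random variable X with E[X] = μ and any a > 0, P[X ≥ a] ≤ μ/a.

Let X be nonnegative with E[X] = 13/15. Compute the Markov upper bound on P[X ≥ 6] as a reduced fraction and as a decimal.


μ = E[X] = 13/15, a = 6.
Markov: P[X ≥ 6] ≤ μ/a = (13/15)/6 = 13/90.
Numerically: ≈ 0.14444.
(Since a = 6 > μ = 0.86667, the bound 13/90 is < 1 and informative.)

P[X ≥ 6] ≤ 13/90 ≈ 0.14444.


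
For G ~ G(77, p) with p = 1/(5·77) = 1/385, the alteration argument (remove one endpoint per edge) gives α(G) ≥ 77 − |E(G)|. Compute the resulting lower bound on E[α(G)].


E[|E(G)|] = C(77, 2)·p = 2926 · (1/385) = 38/5.
E[α(G)] ≥ n − E[|E(G)|] = 77 − 38/5 = 347/5.
Numerically: ≈ 69.40000.
(This is only a lower bound; the true E[α(G)] may be larger.)

E[α(G)] ≥ 347/5 ≈ 69.40000.


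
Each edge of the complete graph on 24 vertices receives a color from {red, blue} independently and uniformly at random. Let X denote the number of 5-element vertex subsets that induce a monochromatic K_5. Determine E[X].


Let X = Σ_S X_S over the C(24, 5) = 42504 subsets S of size 5, where X_S = 1 if the K_5 on S is monochromatic.
For a fixed S, the K_5 on S has C(5, 2) = 10 edges. P[all 10 edges red] = (1/2)^10, and likewise for blue, so P[monochromatic] = 2·(1/2)^10 = 2^{1 − 10} = 1/512.
By linearity of expectation: E[X] = C(24, 5) · 2^{1 − 10} = 42504 · 1/512 = 5313/64.
Numerically: E[X] ≈ 83.01562.

E[X] = C(24,5)·2^(1−C(5,2)) = 5313/64 ≈ 83.01562.


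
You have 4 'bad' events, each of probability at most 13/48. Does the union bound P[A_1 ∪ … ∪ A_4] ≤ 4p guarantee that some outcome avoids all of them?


Union bound: P[∪_{i=1}^{4} A_i] ≤ Σ_i P[A_i] ≤ 4·p = 4·(13/48) = 13/12.
Numerically: 13/12 ≈ 1.08333.
Is 13/12 < 1? NO.
Since the bound 13/12 is ≥ 1, the union bound is uninformative here; it does NOT by itself certify existence.

4·p = 13/12 ≈ 1.08333; existence NOT certified by the union bound.


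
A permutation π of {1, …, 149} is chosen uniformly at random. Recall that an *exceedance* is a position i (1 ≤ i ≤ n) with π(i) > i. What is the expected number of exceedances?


Write X = Σ_{i=1}^{149} X_i, where X_i = 1_{π(i) > i}.
For each fixed i, π(i) is uniform over {1, …, 149} (marginal of a uniform permutation), so P[π(i) > i] = (n − i)/n. Summing: Σ_{i=1}^{149} (n − i)/n = (0 + 1 + … + 148)/149 = 149(149 − 1)/(2·149) = (149 − 1)/2.
Hence E[X] = Σ_{i=1}^{149} (149 − i)/149 = 74 ≈ 74.000.

E[X] = 74 = 74.000.


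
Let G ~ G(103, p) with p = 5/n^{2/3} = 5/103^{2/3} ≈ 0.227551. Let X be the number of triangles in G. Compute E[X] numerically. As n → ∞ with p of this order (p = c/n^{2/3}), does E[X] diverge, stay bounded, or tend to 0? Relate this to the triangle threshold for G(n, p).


Number of potential triangles: C(103, 3) = 176851.
Each occurs with probability p³ ≈ (0.227551)³ ≈ 1.17824489e-02.
By linearity: E[X] = C(103, 3)·p³ ≈ 176851 · 1.17824489e-02 ≈ 2083.737864.
Since α = 2/3 < 1, p = c/n^{2/3} ≫ 1/n is above the triangle threshold p ~ 1/n. Asymptotically E[X] ~ (c³/6)·n^{3(1−α)} = (5³/6)·n^{1} → ∞; triangles are abundant w.h.p.

E[X] ≈ 2083.737864; in regime p = Θ(1/n^{2/3}) E[X] diverges (above the triangle threshold p ~ 1/n).


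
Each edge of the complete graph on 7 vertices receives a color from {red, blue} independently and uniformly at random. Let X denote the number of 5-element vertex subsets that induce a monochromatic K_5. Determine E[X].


Let X = Σ_S X_S over the C(7, 5) = 21 subsets S of size 5, where X_S = 1 if the K_5 on S is monochromatic.
For a fixed S, the K_5 on S has C(5, 2) = 10 edges. P[all 10 edges red] = (1/2)^10, and likewise for blue, so P[monochromatic] = 2·(1/2)^10 = 2^{1 − 10} = 1/512.
By linearity: E[X] = C(7, 5) · 2^{1 − 10} = 21 · 1/512 = 21/512.
Numerically: E[X] ≈ 0.0410.

E[X] = C(7,5)·2^(1−C(5,2)) = 21/512 ≈ 0.0410.


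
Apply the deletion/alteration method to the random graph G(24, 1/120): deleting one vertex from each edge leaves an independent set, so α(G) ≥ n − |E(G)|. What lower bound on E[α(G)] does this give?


E[|E(G)|] = C(24, 2)·p = 276 · (1/120) = 23/10.
E[α(G)] ≥ n − E[|E(G)|] = 24 − 23/10 = 217/10.
Numerically: ≈ 21.700.
(This is only a lower bound; the true E[α(G)] may be larger.)

E[α(G)] ≥ 217/10 ≈ 21.700.


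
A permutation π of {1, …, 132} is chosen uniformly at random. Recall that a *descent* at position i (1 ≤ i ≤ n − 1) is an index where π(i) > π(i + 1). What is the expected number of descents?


Write X = Σ X_I over i = 1, …, 131, with X_I the indicator of one descent.
There are 131 indicators.
For each fixed i, the pair (π(i), π(i+1)) is a uniformly random ordered pair of distinct values from {1, …, 132}; by symmetry P[π(i) > π(i+1)] = 1/2.
By linearity: E[X] = 131 · (1/2) = (132 − 1) · (1/2) = 131/2 ≈ 65.5000.

E[X] = 131/2 = 65.5000.


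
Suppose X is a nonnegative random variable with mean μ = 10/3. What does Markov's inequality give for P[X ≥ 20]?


μ = E[X] = 10/3, a = 20.
Markov: P[X ≥ 20] ≤ μ/a = (10/3)/20 = 1/6.
Numerically: ≈ 0.16667.
(Since a = 20 > μ = 3.33333, the bound 1/6 is < 1 and informative.)

P[X ≥ 20] ≤ 1/6 ≈ 0.16667.


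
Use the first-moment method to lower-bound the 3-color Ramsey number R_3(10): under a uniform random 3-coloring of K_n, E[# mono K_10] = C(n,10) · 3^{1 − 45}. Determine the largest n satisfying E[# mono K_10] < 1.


We need C(n, 10) · 3^{1 − 45} < 1, i.e. C(n, 10) < 3^{45 − 1} = 984770902183611232881.
Check values of n near the boundary:
  n = 569: C(569, 10) = 905357721286137524328; 905357721286137524328 < 984770902183611232881? YES
  n = 570: C(570, 10) = 921524823451961408691; 921524823451961408691 < 984770902183611232881? YES
  n = 571: C(571, 10) = 937951290893172842001; 937951290893172842001 < 984770902183611232881? YES
  n = 572: C(572, 10) = 954640815642161682606; 954640815642161682606 < 984770902183611232881? YES
  n = 573: C(573, 10) = 971597135635805762226; 971597135635805762226 < 984770902183611232881? YES
  n = 574: C(574, 10) = 988824035203816502691; 988824035203816502691 < 984770902183611232881? NO
  n = 575: C(575, 10) = 1006325345561406175305; 1006325345561406175305 < 984770902183611232881? NO
  n = 576: C(576, 10) = 1024104945306307344480; 1024104945306307344480 < 984770902183611232881? NO
The largest n with C(n, 10) < 984770902183611232881 is n = 573 (where E[X] = 35985079097622435638/36472996377170786403 ≈ 0.9866225). Hence R_3(10) > 573, i.e. R_3(10) ≥ 574.

Largest n = 573; hence R_3(10) > 573.


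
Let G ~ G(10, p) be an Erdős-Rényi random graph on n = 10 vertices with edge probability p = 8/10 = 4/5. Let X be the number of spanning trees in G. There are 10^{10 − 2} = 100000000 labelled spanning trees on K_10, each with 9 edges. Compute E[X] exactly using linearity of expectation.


K_10 has 10^{10 − 2} = 100000000 labelled spanning trees.
For each such spanning tree H, let X_H = 1 if all 9 edges of H are present in G. Then P[X_H = 1] = p^{9} = (4/5)^{9} = 262144/1953125.
By linearity of expectation: E[X] = Σ_H E[X_H] = 100000000 · p^{9} = 100000000 · 262144/1953125 = 67108864/5.
Numerically: E[X] ≈ 1.342e+07.

E[X] = 100000000 · (4/5)^{9} = 67108864/5 ≈ 1.342e+07.


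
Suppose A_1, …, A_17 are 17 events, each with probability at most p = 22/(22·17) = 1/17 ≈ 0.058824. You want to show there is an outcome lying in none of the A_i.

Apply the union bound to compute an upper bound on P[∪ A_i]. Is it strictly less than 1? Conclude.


Union bound: P[∪_{i=1}^{17} A_i] ≤ Σ_i P[A_i] ≤ 17·p = 17·(1/17) = 1.
Numerically: 1 ≈ 1.000000.
Is 1 < 1? NO.
Since the bound 1 is ≥ 1, the union bound is uninformative here; it does NOT by itself certify existence.

17·p = 1 ≈ 1.000000; existence NOT certified by the union bound.


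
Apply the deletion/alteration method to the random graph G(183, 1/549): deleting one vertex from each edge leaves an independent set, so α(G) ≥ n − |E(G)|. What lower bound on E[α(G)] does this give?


E[|E(G)|] = C(183, 2)·p = 16653 · (1/549) = 91/3.
E[α(G)] ≥ n − E[|E(G)|] = 183 − 91/3 = 458/3.
Numerically: ≈ 152.667.
(This is only a lower bound; the true E[α(G)] may be larger.)

E[α(G)] ≥ 458/3 ≈ 152.667.


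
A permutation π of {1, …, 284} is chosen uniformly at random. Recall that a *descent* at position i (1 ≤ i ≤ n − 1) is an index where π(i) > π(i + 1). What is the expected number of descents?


Write X = Σ X_I over i = 1, …, 283, with X_I the indicator of one descent.
There are 283 indicators.
For each fixed i, the pair (π(i), π(i+1)) is a uniformly random ordered pair of distinct values from {1, …, 284}; by symmetry P[π(i) > π(i+1)] = 1/2.
By linearity: E[X] = 283 · (1/2) = (284 − 1) · (1/2) = 283/2 ≈ 141.50000.

E[X] = 283/2 = 141.50000.


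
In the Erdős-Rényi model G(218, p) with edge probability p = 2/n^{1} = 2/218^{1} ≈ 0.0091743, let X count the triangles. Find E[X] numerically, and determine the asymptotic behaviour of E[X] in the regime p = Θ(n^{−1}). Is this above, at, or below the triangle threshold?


Number of potential triangles: C(218, 3) = 1703016.
Each occurs with probability p³ ≈ (0.0091743)³ ≈ 7.7218348e-07.
By linearity: E[X] = C(218, 3)·p³ ≈ 1703016 · 7.7218348e-07 ≈ 1.31504.
Here α = 1, so p = 2/n is exactly at the triangle threshold p ~ 1/n. Asymptotically E[X] → c³/6 = 2³/6 = 4/3 ≈ 1.33333, a bounded constant. In this regime the triangle count is asymptotically Poisson(c³/6).

E[X] ≈ 1.31504; in regime p = Θ(1/n^{1}) E[X] stays bounded (at the triangle threshold p ~ 1/n).


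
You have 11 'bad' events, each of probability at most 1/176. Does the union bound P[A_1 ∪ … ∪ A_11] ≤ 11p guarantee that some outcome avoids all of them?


Union bound: P[∪_{i=1}^{11} A_i] ≤ Σ_i P[A_i] ≤ 11·p = 11·(1/176) = 1/16.
Numerically: 1/16 ≈ 0.062500.
Is 1/16 < 1? YES.
Since P[∪ A_i] ≤ 1/16 < 1, the complement has P[∩ A_i^c] ≥ 1 − 1/16 = 15/16 > 0, so some outcome avoids every A_i.

11·p = 1/16 ≈ 0.062500; existence CERTIFIED by the union bound.


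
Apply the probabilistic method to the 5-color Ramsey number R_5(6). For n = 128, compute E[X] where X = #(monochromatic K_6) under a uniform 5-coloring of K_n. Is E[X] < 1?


E[X] = C(128, 6) · 5^{1 − 15} = 5423611200 · 5^{−14} = 5423611200/6103515625.
As a reduced fraction: E[X] = 216944448/244140625 ≈ 0.889.
Is E[X] < 1? YES.
Since E[X] < 1, there exists a 5-coloring of K_{128} with no monochromatic K_6; hence R_5(6) > 128.

E[X] = 216944448/244140625 ≈ 0.889; E[X] < 1, so R_5(6) > 128.


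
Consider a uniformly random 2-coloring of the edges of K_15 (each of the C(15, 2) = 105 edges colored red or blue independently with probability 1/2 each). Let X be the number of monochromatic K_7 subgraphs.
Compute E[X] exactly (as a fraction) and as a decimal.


Let X = Σ_S X_S over the C(15, 7) = 6435 subsets S of size 7, where X_S = 1 if the K_7 on S is monochromatic.
For a fixed S, the K_7 on S has C(7, 2) = 21 edges. P[all 21 edges red] = (1/2)^21, and likewise for blue, so P[monochromatic] = 2·(1/2)^21 = 2^{1 − 21} = 1/1048576.
Summing: E[X] = C(15, 7) · 2^{1 − 21} = 6435 · 1/1048576 = 6435/1048576.
Numerically: E[X] ≈ 0.0061.

E[X] = C(15,7)·2^(1−C(7,2)) = 6435/1048576 ≈ 0.0061.


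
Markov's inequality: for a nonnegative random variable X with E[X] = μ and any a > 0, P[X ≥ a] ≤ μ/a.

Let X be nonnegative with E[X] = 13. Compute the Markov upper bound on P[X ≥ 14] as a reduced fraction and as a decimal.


μ = E[X] = 13, a = 14.
Markov: P[X ≥ 14] ≤ μ/a = (13)/14 = 13/14.
Numerically: ≈ 0.928571.
(Since a = 14 > μ = 13.000000, the bound 13/14 is < 1 and informative.)

P[X ≥ 14] ≤ 13/14 ≈ 0.928571.


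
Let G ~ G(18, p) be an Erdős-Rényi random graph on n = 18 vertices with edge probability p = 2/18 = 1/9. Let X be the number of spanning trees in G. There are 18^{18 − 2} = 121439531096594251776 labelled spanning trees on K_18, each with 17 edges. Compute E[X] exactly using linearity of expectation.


K_18 has 18^{18 − 2} = 121439531096594251776 labelled spanning trees.
For each such spanning tree H, let X_H = 1 if all 17 edges of H are present in G. Then P[X_H = 1] = p^{17} = (1/9)^{17} = 1/16677181699666569.
By linearity: E[X] = Σ_H E[X_H] = 121439531096594251776 · p^{17} = 121439531096594251776 · 1/16677181699666569 = 65536/9.
Numerically: E[X] ≈ 7282.

E[X] = 121439531096594251776 · (1/9)^{17} = 65536/9 ≈ 7282.


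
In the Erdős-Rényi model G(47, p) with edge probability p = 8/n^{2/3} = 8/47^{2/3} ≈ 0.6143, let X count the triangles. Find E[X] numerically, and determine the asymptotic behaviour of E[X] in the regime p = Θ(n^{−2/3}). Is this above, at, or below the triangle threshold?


Number of potential triangles: C(47, 3) = 16215.
Each occurs with probability p³ ≈ (0.6143)³ ≈ 2.317791e-01.
By linearity: E[X] = C(47, 3)·p³ ≈ 16215 · 2.317791e-01 ≈ 3758.2979.
Since α = 2/3 < 1, p = c/n^{2/3} ≫ 1/n is above the triangle threshold p ~ 1/n. Asymptotically E[X] ~ (c³/6)·n^{3(1−α)} = (8³/6)·n^{1} → ∞; triangles are abundant w.h.p.

E[X] ≈ 3758.2979; in regime p = Θ(1/n^{2/3}) E[X] diverges (above the triangle threshold p ~ 1/n).


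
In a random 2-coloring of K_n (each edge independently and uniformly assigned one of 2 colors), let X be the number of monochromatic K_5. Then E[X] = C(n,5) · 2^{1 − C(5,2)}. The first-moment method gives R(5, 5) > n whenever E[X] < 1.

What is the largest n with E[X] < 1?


We need C(n, 5) · 2^{1 − 10} < 1, i.e. C(n, 5) < 2^{10 − 1} = 512.
Check values of n near the boundary:
  n = 6: C(6, 5) = 6; 6 < 512? YES
  n = 7: C(7, 5) = 21; 21 < 512? YES
  n = 8: C(8, 5) = 56; 56 < 512? YES
  n = 9: C(9, 5) = 126; 126 < 512? YES
  n = 10: C(10, 5) = 252; 252 < 512? YES
  n = 11: C(11, 5) = 462; 462 < 512? YES
  n = 12: C(12, 5) = 792; 792 < 512? NO
The largest n with C(n, 5) < 512 is n = 11 (where E[X] = 231/256 ≈ 0.9023). Hence R(5, 5) > 11, i.e. R(5, 5) ≥ 12.

Largest n = 11; hence R(5, 5) > 11.


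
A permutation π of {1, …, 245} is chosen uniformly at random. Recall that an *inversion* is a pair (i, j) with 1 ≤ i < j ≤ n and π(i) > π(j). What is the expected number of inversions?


Write X = Σ X_I over the C(245, 2) = 29890 pairs i < j, with X_I the indicator of one inversion.
There are 29890 indicators.
For each fixed pair i < j, the values π(i) and π(j) are two distinct elements of {1, …, 245} in uniformly random order; by symmetry P[π(i) > π(j)] = 1/2.
By linearity: E[X] = 29890 · (1/2) = C(245, 2) · (1/2) = 29890/2 = 14945 ≈ 14945.000.

E[X] = 14945 = 14945.000.


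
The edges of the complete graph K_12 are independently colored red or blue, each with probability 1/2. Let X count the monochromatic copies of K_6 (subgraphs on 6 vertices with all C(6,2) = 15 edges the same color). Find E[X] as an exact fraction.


Let X = Σ_S X_S over the C(12, 6) = 924 subsets S of size 6, where X_S = 1 if the K_6 on S is monochromatic.
For a fixed S, the K_6 on S has C(6, 2) = 15 edges. P[all 15 edges red] = (1/2)^15, and likewise for blue, so P[monochromatic] = 2·(1/2)^15 = 2^{1 − 15} = 1/16384.
By linearity of expectation: E[X] = C(12, 6) · 2^{1 − 15} = 924 · 1/16384 = 231/4096.
Numerically: E[X] ≈ 0.056396.

E[X] = C(12,6)·2^(1−C(6,2)) = 231/4096 ≈ 0.056396.


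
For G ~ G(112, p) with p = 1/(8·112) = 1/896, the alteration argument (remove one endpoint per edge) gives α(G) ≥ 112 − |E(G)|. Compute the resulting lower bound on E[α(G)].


E[|E(G)|] = C(112, 2)·p = 6216 · (1/896) = 111/16.
E[α(G)] ≥ n − E[|E(G)|] = 112 − 111/16 = 1681/16.
Numerically: ≈ 105.062500.
(This is only a lower bound; the true E[α(G)] may be larger.)

E[α(G)] ≥ 1681/16 ≈ 105.062500.


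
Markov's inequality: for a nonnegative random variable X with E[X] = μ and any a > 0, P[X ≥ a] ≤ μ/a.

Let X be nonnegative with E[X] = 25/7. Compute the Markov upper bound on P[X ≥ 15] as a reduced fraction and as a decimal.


μ = E[X] = 25/7, a = 15.
Markov: P[X ≥ 15] ≤ μ/a = (25/7)/15 = 5/21.
Numerically: ≈ 0.238.
(Since a = 15 > μ = 3.571, the bound 5/21 is < 1 and informative.)

P[X ≥ 15] ≤ 5/21 ≈ 0.238.


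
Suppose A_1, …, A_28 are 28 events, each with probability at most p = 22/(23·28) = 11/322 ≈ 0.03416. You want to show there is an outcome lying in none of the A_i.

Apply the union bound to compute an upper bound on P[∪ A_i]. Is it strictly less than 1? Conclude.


Union bound: P[∪_{i=1}^{28} A_i] ≤ Σ_i P[A_i] ≤ 28·p = 28·(11/322) = 22/23.
Numerically: 22/23 ≈ 0.95652.
Is 22/23 < 1? YES.
Since P[∪ A_i] ≤ 22/23 < 1, the complement has P[∩ A_i^c] ≥ 1 − 22/23 = 1/23 > 0, so some outcome avoids every A_i.

28·p = 22/23 ≈ 0.95652; existence CERTIFIED by the union bound.


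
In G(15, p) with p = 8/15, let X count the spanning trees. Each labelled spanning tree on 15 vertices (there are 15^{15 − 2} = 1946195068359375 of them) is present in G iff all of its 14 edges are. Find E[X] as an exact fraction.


K_15 has 15^{15 − 2} = 1946195068359375 labelled spanning trees.
For each such spanning tree H, let X_H = 1 if all 14 edges of H are present in G. Then P[X_H = 1] = p^{14} = (8/15)^{14} = 4398046511104/29192926025390625.
By linearity of expectation: E[X] = Σ_H E[X_H] = 1946195068359375 · p^{14} = 1946195068359375 · 4398046511104/29192926025390625 = 4398046511104/15.
Numerically: E[X] ≈ 2.932e+11.

E[X] = 1946195068359375 · (8/15)^{14} = 4398046511104/15 ≈ 2.932e+11.
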